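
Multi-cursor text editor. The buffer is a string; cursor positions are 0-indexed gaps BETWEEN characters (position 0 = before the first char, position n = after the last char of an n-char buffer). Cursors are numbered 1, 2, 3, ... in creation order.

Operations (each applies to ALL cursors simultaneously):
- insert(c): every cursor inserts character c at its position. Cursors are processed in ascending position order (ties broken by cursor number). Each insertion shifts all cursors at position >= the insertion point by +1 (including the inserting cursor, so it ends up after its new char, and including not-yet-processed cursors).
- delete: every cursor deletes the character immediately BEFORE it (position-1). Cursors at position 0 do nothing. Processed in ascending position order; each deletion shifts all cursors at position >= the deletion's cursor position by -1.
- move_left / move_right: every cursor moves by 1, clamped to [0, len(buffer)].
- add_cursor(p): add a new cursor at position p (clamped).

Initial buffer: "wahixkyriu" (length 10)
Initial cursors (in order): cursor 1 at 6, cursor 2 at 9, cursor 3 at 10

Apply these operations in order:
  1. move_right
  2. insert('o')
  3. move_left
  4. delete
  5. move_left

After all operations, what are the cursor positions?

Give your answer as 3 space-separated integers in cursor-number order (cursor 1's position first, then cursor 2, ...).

Answer: 5 8 8

Derivation:
After op 1 (move_right): buffer="wahixkyriu" (len 10), cursors c1@7 c2@10 c3@10, authorship ..........
After op 2 (insert('o')): buffer="wahixkyoriuoo" (len 13), cursors c1@8 c2@13 c3@13, authorship .......1...23
After op 3 (move_left): buffer="wahixkyoriuoo" (len 13), cursors c1@7 c2@12 c3@12, authorship .......1...23
After op 4 (delete): buffer="wahixkorio" (len 10), cursors c1@6 c2@9 c3@9, authorship ......1..3
After op 5 (move_left): buffer="wahixkorio" (len 10), cursors c1@5 c2@8 c3@8, authorship ......1..3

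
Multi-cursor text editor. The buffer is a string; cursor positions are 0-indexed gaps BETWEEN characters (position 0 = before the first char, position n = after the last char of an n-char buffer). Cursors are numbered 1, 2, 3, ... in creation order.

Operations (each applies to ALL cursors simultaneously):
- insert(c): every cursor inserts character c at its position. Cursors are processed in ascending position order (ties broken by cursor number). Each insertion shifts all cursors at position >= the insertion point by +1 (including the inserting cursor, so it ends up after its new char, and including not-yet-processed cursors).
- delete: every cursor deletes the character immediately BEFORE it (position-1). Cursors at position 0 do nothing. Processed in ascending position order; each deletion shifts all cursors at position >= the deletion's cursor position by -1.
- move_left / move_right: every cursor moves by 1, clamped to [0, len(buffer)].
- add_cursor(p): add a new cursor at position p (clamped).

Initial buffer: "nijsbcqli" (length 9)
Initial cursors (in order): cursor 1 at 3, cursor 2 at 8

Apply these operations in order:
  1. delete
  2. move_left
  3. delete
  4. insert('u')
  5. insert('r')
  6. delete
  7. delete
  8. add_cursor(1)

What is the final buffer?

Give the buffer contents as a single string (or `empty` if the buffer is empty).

Answer: isbqi

Derivation:
After op 1 (delete): buffer="nisbcqi" (len 7), cursors c1@2 c2@6, authorship .......
After op 2 (move_left): buffer="nisbcqi" (len 7), cursors c1@1 c2@5, authorship .......
After op 3 (delete): buffer="isbqi" (len 5), cursors c1@0 c2@3, authorship .....
After op 4 (insert('u')): buffer="uisbuqi" (len 7), cursors c1@1 c2@5, authorship 1...2..
After op 5 (insert('r')): buffer="urisburqi" (len 9), cursors c1@2 c2@7, authorship 11...22..
After op 6 (delete): buffer="uisbuqi" (len 7), cursors c1@1 c2@5, authorship 1...2..
After op 7 (delete): buffer="isbqi" (len 5), cursors c1@0 c2@3, authorship .....
After op 8 (add_cursor(1)): buffer="isbqi" (len 5), cursors c1@0 c3@1 c2@3, authorship .....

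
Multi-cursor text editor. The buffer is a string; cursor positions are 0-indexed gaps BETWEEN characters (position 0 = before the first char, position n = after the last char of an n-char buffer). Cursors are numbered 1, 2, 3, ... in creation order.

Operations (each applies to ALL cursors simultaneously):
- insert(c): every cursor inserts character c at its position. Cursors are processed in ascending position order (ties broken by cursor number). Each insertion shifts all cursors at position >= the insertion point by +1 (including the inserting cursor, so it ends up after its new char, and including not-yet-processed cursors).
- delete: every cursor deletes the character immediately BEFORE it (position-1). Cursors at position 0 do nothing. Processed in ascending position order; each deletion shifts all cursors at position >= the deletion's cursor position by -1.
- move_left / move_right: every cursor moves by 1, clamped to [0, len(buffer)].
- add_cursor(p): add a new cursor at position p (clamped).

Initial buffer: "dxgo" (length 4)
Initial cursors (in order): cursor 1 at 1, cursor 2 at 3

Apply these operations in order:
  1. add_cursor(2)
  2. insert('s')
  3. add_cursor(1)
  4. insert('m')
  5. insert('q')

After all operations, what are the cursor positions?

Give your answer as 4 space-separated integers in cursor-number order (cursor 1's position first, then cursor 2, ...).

Answer: 6 14 10 3

Derivation:
After op 1 (add_cursor(2)): buffer="dxgo" (len 4), cursors c1@1 c3@2 c2@3, authorship ....
After op 2 (insert('s')): buffer="dsxsgso" (len 7), cursors c1@2 c3@4 c2@6, authorship .1.3.2.
After op 3 (add_cursor(1)): buffer="dsxsgso" (len 7), cursors c4@1 c1@2 c3@4 c2@6, authorship .1.3.2.
After op 4 (insert('m')): buffer="dmsmxsmgsmo" (len 11), cursors c4@2 c1@4 c3@7 c2@10, authorship .411.33.22.
After op 5 (insert('q')): buffer="dmqsmqxsmqgsmqo" (len 15), cursors c4@3 c1@6 c3@10 c2@14, authorship .44111.333.222.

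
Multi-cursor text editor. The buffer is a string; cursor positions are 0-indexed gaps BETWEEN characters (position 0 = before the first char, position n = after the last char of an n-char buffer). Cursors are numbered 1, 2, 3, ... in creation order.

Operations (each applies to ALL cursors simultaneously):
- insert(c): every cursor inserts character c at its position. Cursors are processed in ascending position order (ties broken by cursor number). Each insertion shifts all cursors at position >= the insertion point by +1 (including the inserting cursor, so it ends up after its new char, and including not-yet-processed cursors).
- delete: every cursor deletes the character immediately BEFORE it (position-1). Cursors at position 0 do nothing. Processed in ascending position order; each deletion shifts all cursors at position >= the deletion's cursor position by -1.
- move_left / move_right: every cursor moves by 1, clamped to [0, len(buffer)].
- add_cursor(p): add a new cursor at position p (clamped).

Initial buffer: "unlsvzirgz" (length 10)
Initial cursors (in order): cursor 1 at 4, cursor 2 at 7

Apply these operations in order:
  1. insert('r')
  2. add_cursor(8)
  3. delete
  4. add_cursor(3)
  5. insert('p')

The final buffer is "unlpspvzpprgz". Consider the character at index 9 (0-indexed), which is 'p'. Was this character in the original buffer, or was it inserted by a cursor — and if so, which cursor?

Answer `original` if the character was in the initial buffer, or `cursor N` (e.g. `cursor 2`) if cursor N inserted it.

Answer: cursor 3

Derivation:
After op 1 (insert('r')): buffer="unlsrvzirrgz" (len 12), cursors c1@5 c2@9, authorship ....1...2...
After op 2 (add_cursor(8)): buffer="unlsrvzirrgz" (len 12), cursors c1@5 c3@8 c2@9, authorship ....1...2...
After op 3 (delete): buffer="unlsvzrgz" (len 9), cursors c1@4 c2@6 c3@6, authorship .........
After op 4 (add_cursor(3)): buffer="unlsvzrgz" (len 9), cursors c4@3 c1@4 c2@6 c3@6, authorship .........
After op 5 (insert('p')): buffer="unlpspvzpprgz" (len 13), cursors c4@4 c1@6 c2@10 c3@10, authorship ...4.1..23...
Authorship (.=original, N=cursor N): . . . 4 . 1 . . 2 3 . . .
Index 9: author = 3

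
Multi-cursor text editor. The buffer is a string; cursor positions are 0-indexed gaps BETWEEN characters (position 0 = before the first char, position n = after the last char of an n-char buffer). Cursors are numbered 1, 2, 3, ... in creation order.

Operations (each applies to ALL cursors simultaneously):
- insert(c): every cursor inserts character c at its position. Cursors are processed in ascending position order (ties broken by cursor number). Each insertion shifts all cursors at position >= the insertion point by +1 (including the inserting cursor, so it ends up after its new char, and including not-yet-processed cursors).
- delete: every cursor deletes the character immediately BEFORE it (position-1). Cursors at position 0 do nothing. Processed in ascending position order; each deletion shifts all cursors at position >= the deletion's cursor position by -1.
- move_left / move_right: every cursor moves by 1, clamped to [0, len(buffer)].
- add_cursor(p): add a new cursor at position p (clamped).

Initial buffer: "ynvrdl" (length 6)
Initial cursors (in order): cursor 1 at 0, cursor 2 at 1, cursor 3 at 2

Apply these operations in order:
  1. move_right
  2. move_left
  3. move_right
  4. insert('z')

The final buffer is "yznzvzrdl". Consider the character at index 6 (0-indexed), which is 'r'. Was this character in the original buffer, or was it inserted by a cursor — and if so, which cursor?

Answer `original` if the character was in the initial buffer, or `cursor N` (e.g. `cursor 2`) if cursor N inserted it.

After op 1 (move_right): buffer="ynvrdl" (len 6), cursors c1@1 c2@2 c3@3, authorship ......
After op 2 (move_left): buffer="ynvrdl" (len 6), cursors c1@0 c2@1 c3@2, authorship ......
After op 3 (move_right): buffer="ynvrdl" (len 6), cursors c1@1 c2@2 c3@3, authorship ......
After op 4 (insert('z')): buffer="yznzvzrdl" (len 9), cursors c1@2 c2@4 c3@6, authorship .1.2.3...
Authorship (.=original, N=cursor N): . 1 . 2 . 3 . . .
Index 6: author = original

Answer: original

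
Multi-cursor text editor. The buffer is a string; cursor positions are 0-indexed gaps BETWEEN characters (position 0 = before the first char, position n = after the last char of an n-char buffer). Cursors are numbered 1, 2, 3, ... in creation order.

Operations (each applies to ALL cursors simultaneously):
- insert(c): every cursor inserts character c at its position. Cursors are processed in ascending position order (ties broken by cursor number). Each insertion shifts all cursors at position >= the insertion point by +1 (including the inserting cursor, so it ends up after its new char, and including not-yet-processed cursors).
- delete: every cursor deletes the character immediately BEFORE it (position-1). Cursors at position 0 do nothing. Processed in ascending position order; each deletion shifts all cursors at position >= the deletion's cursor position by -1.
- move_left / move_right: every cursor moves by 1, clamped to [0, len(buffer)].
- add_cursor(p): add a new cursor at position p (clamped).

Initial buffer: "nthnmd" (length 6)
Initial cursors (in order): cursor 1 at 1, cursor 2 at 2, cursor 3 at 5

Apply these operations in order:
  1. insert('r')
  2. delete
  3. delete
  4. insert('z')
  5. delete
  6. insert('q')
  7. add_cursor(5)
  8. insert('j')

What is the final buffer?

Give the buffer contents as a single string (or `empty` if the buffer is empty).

After op 1 (insert('r')): buffer="nrtrhnmrd" (len 9), cursors c1@2 c2@4 c3@8, authorship .1.2...3.
After op 2 (delete): buffer="nthnmd" (len 6), cursors c1@1 c2@2 c3@5, authorship ......
After op 3 (delete): buffer="hnd" (len 3), cursors c1@0 c2@0 c3@2, authorship ...
After op 4 (insert('z')): buffer="zzhnzd" (len 6), cursors c1@2 c2@2 c3@5, authorship 12..3.
After op 5 (delete): buffer="hnd" (len 3), cursors c1@0 c2@0 c3@2, authorship ...
After op 6 (insert('q')): buffer="qqhnqd" (len 6), cursors c1@2 c2@2 c3@5, authorship 12..3.
After op 7 (add_cursor(5)): buffer="qqhnqd" (len 6), cursors c1@2 c2@2 c3@5 c4@5, authorship 12..3.
After op 8 (insert('j')): buffer="qqjjhnqjjd" (len 10), cursors c1@4 c2@4 c3@9 c4@9, authorship 1212..334.

Answer: qqjjhnqjjd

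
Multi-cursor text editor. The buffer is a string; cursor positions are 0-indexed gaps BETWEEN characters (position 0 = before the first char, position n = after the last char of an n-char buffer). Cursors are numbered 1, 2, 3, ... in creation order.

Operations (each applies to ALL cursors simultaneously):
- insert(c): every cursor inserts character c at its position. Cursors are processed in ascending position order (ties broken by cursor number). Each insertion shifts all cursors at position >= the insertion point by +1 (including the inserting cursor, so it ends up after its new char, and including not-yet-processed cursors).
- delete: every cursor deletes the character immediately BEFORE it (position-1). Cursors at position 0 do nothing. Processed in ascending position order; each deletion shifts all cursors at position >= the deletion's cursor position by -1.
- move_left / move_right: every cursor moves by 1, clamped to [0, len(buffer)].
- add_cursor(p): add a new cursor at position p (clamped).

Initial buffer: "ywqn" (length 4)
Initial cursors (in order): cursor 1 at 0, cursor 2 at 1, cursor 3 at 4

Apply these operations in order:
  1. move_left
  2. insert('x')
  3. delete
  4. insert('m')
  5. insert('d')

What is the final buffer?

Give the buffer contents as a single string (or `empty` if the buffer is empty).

After op 1 (move_left): buffer="ywqn" (len 4), cursors c1@0 c2@0 c3@3, authorship ....
After op 2 (insert('x')): buffer="xxywqxn" (len 7), cursors c1@2 c2@2 c3@6, authorship 12...3.
After op 3 (delete): buffer="ywqn" (len 4), cursors c1@0 c2@0 c3@3, authorship ....
After op 4 (insert('m')): buffer="mmywqmn" (len 7), cursors c1@2 c2@2 c3@6, authorship 12...3.
After op 5 (insert('d')): buffer="mmddywqmdn" (len 10), cursors c1@4 c2@4 c3@9, authorship 1212...33.

Answer: mmddywqmdn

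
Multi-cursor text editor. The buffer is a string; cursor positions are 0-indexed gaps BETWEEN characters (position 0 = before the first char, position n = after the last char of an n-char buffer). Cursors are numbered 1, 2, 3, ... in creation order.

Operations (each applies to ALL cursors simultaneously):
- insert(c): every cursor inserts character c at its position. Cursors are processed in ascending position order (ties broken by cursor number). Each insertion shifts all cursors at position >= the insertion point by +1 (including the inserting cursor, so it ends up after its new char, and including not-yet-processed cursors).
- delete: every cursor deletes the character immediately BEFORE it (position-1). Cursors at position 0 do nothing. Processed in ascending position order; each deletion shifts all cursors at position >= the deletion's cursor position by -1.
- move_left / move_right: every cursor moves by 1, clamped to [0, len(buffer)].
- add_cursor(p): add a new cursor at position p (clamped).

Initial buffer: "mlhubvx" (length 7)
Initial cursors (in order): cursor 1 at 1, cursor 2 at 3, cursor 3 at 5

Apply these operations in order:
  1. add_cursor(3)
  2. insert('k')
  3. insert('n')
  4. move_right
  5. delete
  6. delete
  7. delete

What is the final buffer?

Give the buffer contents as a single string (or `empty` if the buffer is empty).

Answer: mbx

Derivation:
After op 1 (add_cursor(3)): buffer="mlhubvx" (len 7), cursors c1@1 c2@3 c4@3 c3@5, authorship .......
After op 2 (insert('k')): buffer="mklhkkubkvx" (len 11), cursors c1@2 c2@6 c4@6 c3@9, authorship .1..24..3..
After op 3 (insert('n')): buffer="mknlhkknnubknvx" (len 15), cursors c1@3 c2@9 c4@9 c3@13, authorship .11..2424..33..
After op 4 (move_right): buffer="mknlhkknnubknvx" (len 15), cursors c1@4 c2@10 c4@10 c3@14, authorship .11..2424..33..
After op 5 (delete): buffer="mknhkknbknx" (len 11), cursors c1@3 c2@7 c4@7 c3@10, authorship .11.242.33.
After op 6 (delete): buffer="mkhkbkx" (len 7), cursors c1@2 c2@4 c4@4 c3@6, authorship .1.2.3.
After op 7 (delete): buffer="mbx" (len 3), cursors c1@1 c2@1 c4@1 c3@2, authorship ...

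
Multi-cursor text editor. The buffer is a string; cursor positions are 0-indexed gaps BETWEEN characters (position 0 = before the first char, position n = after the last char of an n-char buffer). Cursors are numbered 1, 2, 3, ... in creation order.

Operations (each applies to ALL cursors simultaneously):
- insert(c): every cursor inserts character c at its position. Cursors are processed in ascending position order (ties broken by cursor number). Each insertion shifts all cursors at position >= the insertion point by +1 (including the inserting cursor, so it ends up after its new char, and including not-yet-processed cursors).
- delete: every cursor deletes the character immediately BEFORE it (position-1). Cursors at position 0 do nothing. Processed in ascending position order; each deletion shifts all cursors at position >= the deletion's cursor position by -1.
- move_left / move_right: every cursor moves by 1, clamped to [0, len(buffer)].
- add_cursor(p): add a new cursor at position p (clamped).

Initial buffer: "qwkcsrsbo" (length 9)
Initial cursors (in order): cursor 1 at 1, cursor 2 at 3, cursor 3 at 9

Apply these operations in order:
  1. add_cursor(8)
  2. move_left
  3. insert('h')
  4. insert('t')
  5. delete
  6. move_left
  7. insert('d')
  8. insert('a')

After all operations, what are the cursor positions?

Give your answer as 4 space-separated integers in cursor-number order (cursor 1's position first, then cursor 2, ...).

Answer: 2 7 19 15

Derivation:
After op 1 (add_cursor(8)): buffer="qwkcsrsbo" (len 9), cursors c1@1 c2@3 c4@8 c3@9, authorship .........
After op 2 (move_left): buffer="qwkcsrsbo" (len 9), cursors c1@0 c2@2 c4@7 c3@8, authorship .........
After op 3 (insert('h')): buffer="hqwhkcsrshbho" (len 13), cursors c1@1 c2@4 c4@10 c3@12, authorship 1..2.....4.3.
After op 4 (insert('t')): buffer="htqwhtkcsrshtbhto" (len 17), cursors c1@2 c2@6 c4@13 c3@16, authorship 11..22.....44.33.
After op 5 (delete): buffer="hqwhkcsrshbho" (len 13), cursors c1@1 c2@4 c4@10 c3@12, authorship 1..2.....4.3.
After op 6 (move_left): buffer="hqwhkcsrshbho" (len 13), cursors c1@0 c2@3 c4@9 c3@11, authorship 1..2.....4.3.
After op 7 (insert('d')): buffer="dhqwdhkcsrsdhbdho" (len 17), cursors c1@1 c2@5 c4@12 c3@15, authorship 11..22.....44.33.
After op 8 (insert('a')): buffer="dahqwdahkcsrsdahbdaho" (len 21), cursors c1@2 c2@7 c4@15 c3@19, authorship 111..222.....444.333.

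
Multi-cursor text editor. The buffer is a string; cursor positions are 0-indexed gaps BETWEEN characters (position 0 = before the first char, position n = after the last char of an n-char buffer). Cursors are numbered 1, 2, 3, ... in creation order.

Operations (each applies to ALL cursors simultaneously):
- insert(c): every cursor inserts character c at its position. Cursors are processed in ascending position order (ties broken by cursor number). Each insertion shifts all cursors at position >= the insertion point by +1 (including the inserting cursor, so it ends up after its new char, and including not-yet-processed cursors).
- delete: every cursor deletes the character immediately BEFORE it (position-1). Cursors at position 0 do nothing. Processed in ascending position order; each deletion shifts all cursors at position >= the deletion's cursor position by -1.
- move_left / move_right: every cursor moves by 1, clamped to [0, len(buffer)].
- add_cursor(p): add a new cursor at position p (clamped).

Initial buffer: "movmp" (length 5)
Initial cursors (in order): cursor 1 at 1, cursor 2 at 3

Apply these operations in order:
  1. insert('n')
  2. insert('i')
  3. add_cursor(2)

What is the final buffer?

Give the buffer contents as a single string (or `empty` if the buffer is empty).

After op 1 (insert('n')): buffer="mnovnmp" (len 7), cursors c1@2 c2@5, authorship .1..2..
After op 2 (insert('i')): buffer="mniovnimp" (len 9), cursors c1@3 c2@7, authorship .11..22..
After op 3 (add_cursor(2)): buffer="mniovnimp" (len 9), cursors c3@2 c1@3 c2@7, authorship .11..22..

Answer: mniovnimp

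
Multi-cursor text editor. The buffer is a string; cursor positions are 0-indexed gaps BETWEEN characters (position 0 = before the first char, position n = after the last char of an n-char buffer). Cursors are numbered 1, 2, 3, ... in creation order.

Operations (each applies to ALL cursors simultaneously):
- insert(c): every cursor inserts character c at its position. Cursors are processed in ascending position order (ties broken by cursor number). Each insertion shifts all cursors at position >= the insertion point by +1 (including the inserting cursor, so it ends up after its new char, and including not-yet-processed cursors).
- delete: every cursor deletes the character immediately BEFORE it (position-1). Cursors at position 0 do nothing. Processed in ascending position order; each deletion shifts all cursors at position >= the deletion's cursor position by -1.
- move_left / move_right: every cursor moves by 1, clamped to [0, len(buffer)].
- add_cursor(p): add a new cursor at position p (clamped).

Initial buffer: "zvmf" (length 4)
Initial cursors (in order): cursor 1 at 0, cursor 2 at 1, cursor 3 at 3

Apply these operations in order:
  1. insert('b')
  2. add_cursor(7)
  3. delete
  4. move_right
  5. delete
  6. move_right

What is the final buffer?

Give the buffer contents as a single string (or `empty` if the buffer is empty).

After op 1 (insert('b')): buffer="bzbvmbf" (len 7), cursors c1@1 c2@3 c3@6, authorship 1.2..3.
After op 2 (add_cursor(7)): buffer="bzbvmbf" (len 7), cursors c1@1 c2@3 c3@6 c4@7, authorship 1.2..3.
After op 3 (delete): buffer="zvm" (len 3), cursors c1@0 c2@1 c3@3 c4@3, authorship ...
After op 4 (move_right): buffer="zvm" (len 3), cursors c1@1 c2@2 c3@3 c4@3, authorship ...
After op 5 (delete): buffer="" (len 0), cursors c1@0 c2@0 c3@0 c4@0, authorship 
After op 6 (move_right): buffer="" (len 0), cursors c1@0 c2@0 c3@0 c4@0, authorship 

Answer: empty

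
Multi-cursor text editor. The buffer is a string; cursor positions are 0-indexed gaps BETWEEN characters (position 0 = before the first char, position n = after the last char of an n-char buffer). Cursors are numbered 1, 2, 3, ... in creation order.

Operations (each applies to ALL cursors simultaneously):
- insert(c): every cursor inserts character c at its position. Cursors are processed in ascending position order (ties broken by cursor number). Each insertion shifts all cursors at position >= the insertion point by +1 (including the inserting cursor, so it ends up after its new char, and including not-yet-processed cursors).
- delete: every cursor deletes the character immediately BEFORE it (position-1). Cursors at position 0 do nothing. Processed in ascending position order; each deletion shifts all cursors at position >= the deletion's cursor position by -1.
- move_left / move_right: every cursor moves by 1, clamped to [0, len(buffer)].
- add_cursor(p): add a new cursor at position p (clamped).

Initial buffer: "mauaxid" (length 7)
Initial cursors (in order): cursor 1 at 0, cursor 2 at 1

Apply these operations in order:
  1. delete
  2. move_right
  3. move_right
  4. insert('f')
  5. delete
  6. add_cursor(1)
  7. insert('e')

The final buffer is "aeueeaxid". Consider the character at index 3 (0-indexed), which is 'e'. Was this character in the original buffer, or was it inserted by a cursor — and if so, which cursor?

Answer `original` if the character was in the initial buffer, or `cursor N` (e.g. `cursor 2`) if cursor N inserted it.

After op 1 (delete): buffer="auaxid" (len 6), cursors c1@0 c2@0, authorship ......
After op 2 (move_right): buffer="auaxid" (len 6), cursors c1@1 c2@1, authorship ......
After op 3 (move_right): buffer="auaxid" (len 6), cursors c1@2 c2@2, authorship ......
After op 4 (insert('f')): buffer="auffaxid" (len 8), cursors c1@4 c2@4, authorship ..12....
After op 5 (delete): buffer="auaxid" (len 6), cursors c1@2 c2@2, authorship ......
After op 6 (add_cursor(1)): buffer="auaxid" (len 6), cursors c3@1 c1@2 c2@2, authorship ......
After op 7 (insert('e')): buffer="aeueeaxid" (len 9), cursors c3@2 c1@5 c2@5, authorship .3.12....
Authorship (.=original, N=cursor N): . 3 . 1 2 . . . .
Index 3: author = 1

Answer: cursor 1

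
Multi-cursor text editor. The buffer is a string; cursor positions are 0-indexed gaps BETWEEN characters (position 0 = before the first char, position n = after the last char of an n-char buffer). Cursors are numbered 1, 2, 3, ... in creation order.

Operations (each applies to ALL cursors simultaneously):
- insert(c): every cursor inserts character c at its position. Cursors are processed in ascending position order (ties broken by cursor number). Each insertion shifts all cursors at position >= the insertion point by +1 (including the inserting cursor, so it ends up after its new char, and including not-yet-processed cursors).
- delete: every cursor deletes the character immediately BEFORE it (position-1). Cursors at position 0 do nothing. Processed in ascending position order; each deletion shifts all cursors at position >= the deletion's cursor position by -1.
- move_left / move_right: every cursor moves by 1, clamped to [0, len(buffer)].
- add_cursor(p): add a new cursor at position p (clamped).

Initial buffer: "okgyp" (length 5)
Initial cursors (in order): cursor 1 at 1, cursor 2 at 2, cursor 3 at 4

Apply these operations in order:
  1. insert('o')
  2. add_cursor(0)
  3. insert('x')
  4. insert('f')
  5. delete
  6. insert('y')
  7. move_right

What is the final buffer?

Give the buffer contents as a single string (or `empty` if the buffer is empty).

Answer: xyooxykoxygyoxyp

Derivation:
After op 1 (insert('o')): buffer="ookogyop" (len 8), cursors c1@2 c2@4 c3@7, authorship .1.2..3.
After op 2 (add_cursor(0)): buffer="ookogyop" (len 8), cursors c4@0 c1@2 c2@4 c3@7, authorship .1.2..3.
After op 3 (insert('x')): buffer="xooxkoxgyoxp" (len 12), cursors c4@1 c1@4 c2@7 c3@11, authorship 4.11.22..33.
After op 4 (insert('f')): buffer="xfooxfkoxfgyoxfp" (len 16), cursors c4@2 c1@6 c2@10 c3@15, authorship 44.111.222..333.
After op 5 (delete): buffer="xooxkoxgyoxp" (len 12), cursors c4@1 c1@4 c2@7 c3@11, authorship 4.11.22..33.
After op 6 (insert('y')): buffer="xyooxykoxygyoxyp" (len 16), cursors c4@2 c1@6 c2@10 c3@15, authorship 44.111.222..333.
After op 7 (move_right): buffer="xyooxykoxygyoxyp" (len 16), cursors c4@3 c1@7 c2@11 c3@16, authorship 44.111.222..333.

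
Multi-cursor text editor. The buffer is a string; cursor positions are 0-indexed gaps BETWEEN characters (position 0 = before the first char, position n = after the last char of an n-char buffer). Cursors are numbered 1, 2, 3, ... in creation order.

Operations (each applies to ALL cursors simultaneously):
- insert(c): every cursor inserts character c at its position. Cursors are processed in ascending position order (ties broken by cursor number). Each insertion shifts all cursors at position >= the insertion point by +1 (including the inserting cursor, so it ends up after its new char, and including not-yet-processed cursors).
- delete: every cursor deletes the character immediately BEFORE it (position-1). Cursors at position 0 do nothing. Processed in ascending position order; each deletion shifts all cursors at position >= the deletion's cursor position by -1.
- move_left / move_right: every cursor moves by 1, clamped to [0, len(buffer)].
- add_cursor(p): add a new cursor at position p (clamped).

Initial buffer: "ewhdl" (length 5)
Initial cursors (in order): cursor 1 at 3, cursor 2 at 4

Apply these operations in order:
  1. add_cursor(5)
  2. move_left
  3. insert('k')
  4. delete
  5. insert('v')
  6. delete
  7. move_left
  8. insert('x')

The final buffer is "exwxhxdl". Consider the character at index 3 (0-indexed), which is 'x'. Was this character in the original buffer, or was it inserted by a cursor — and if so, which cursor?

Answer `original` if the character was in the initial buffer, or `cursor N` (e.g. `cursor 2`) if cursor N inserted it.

Answer: cursor 2

Derivation:
After op 1 (add_cursor(5)): buffer="ewhdl" (len 5), cursors c1@3 c2@4 c3@5, authorship .....
After op 2 (move_left): buffer="ewhdl" (len 5), cursors c1@2 c2@3 c3@4, authorship .....
After op 3 (insert('k')): buffer="ewkhkdkl" (len 8), cursors c1@3 c2@5 c3@7, authorship ..1.2.3.
After op 4 (delete): buffer="ewhdl" (len 5), cursors c1@2 c2@3 c3@4, authorship .....
After op 5 (insert('v')): buffer="ewvhvdvl" (len 8), cursors c1@3 c2@5 c3@7, authorship ..1.2.3.
After op 6 (delete): buffer="ewhdl" (len 5), cursors c1@2 c2@3 c3@4, authorship .....
After op 7 (move_left): buffer="ewhdl" (len 5), cursors c1@1 c2@2 c3@3, authorship .....
After op 8 (insert('x')): buffer="exwxhxdl" (len 8), cursors c1@2 c2@4 c3@6, authorship .1.2.3..
Authorship (.=original, N=cursor N): . 1 . 2 . 3 . .
Index 3: author = 2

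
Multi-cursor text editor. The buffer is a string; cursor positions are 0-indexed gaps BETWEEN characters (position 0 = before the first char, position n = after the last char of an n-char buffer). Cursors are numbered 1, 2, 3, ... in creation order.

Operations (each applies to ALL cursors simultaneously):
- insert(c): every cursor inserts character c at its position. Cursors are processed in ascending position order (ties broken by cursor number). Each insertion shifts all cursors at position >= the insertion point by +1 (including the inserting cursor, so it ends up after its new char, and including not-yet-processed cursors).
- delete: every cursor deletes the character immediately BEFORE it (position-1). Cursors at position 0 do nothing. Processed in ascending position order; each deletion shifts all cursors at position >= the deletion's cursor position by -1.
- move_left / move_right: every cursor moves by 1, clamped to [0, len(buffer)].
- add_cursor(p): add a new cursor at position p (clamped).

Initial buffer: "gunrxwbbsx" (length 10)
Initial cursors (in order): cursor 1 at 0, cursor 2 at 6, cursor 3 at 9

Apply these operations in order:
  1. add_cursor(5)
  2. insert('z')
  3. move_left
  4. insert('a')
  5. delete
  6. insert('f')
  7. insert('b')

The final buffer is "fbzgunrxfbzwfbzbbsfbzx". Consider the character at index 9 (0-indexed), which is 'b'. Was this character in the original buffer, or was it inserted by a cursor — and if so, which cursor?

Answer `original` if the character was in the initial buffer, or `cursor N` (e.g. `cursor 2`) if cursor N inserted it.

Answer: cursor 4

Derivation:
After op 1 (add_cursor(5)): buffer="gunrxwbbsx" (len 10), cursors c1@0 c4@5 c2@6 c3@9, authorship ..........
After op 2 (insert('z')): buffer="zgunrxzwzbbszx" (len 14), cursors c1@1 c4@7 c2@9 c3@13, authorship 1.....4.2...3.
After op 3 (move_left): buffer="zgunrxzwzbbszx" (len 14), cursors c1@0 c4@6 c2@8 c3@12, authorship 1.....4.2...3.
After op 4 (insert('a')): buffer="azgunrxazwazbbsazx" (len 18), cursors c1@1 c4@8 c2@11 c3@16, authorship 11.....44.22...33.
After op 5 (delete): buffer="zgunrxzwzbbszx" (len 14), cursors c1@0 c4@6 c2@8 c3@12, authorship 1.....4.2...3.
After op 6 (insert('f')): buffer="fzgunrxfzwfzbbsfzx" (len 18), cursors c1@1 c4@8 c2@11 c3@16, authorship 11.....44.22...33.
After op 7 (insert('b')): buffer="fbzgunrxfbzwfbzbbsfbzx" (len 22), cursors c1@2 c4@10 c2@14 c3@20, authorship 111.....444.222...333.
Authorship (.=original, N=cursor N): 1 1 1 . . . . . 4 4 4 . 2 2 2 . . . 3 3 3 .
Index 9: author = 4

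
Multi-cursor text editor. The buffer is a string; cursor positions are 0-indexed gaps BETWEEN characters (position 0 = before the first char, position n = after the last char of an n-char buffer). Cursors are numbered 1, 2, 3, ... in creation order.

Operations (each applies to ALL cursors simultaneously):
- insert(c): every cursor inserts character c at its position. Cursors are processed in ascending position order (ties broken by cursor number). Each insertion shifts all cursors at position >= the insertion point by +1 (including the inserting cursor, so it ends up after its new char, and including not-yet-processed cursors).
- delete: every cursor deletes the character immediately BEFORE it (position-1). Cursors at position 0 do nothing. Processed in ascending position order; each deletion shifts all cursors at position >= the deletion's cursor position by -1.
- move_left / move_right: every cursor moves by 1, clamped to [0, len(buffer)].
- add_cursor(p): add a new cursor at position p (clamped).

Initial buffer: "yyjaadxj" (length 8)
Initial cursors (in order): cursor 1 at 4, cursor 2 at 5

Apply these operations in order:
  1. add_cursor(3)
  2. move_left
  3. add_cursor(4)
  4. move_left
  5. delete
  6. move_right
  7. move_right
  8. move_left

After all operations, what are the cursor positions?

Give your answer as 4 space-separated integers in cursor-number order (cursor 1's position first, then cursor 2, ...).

Answer: 1 1 1 1

Derivation:
After op 1 (add_cursor(3)): buffer="yyjaadxj" (len 8), cursors c3@3 c1@4 c2@5, authorship ........
After op 2 (move_left): buffer="yyjaadxj" (len 8), cursors c3@2 c1@3 c2@4, authorship ........
After op 3 (add_cursor(4)): buffer="yyjaadxj" (len 8), cursors c3@2 c1@3 c2@4 c4@4, authorship ........
After op 4 (move_left): buffer="yyjaadxj" (len 8), cursors c3@1 c1@2 c2@3 c4@3, authorship ........
After op 5 (delete): buffer="aadxj" (len 5), cursors c1@0 c2@0 c3@0 c4@0, authorship .....
After op 6 (move_right): buffer="aadxj" (len 5), cursors c1@1 c2@1 c3@1 c4@1, authorship .....
After op 7 (move_right): buffer="aadxj" (len 5), cursors c1@2 c2@2 c3@2 c4@2, authorship .....
After op 8 (move_left): buffer="aadxj" (len 5), cursors c1@1 c2@1 c3@1 c4@1, authorship .....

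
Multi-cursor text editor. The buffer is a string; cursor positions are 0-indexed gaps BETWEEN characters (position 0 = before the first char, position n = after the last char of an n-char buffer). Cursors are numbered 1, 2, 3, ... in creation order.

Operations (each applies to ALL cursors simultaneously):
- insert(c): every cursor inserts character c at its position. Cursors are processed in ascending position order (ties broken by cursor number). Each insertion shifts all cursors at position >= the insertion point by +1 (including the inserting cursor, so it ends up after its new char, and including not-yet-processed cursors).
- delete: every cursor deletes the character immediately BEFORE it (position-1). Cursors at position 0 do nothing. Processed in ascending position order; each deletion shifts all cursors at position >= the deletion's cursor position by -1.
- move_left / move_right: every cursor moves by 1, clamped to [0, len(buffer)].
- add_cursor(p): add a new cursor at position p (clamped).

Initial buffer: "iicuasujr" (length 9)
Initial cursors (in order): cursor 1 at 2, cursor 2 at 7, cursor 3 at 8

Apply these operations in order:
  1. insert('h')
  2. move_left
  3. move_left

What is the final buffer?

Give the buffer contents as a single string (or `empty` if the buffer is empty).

Answer: iihcuasuhjhr

Derivation:
After op 1 (insert('h')): buffer="iihcuasuhjhr" (len 12), cursors c1@3 c2@9 c3@11, authorship ..1.....2.3.
After op 2 (move_left): buffer="iihcuasuhjhr" (len 12), cursors c1@2 c2@8 c3@10, authorship ..1.....2.3.
After op 3 (move_left): buffer="iihcuasuhjhr" (len 12), cursors c1@1 c2@7 c3@9, authorship ..1.....2.3.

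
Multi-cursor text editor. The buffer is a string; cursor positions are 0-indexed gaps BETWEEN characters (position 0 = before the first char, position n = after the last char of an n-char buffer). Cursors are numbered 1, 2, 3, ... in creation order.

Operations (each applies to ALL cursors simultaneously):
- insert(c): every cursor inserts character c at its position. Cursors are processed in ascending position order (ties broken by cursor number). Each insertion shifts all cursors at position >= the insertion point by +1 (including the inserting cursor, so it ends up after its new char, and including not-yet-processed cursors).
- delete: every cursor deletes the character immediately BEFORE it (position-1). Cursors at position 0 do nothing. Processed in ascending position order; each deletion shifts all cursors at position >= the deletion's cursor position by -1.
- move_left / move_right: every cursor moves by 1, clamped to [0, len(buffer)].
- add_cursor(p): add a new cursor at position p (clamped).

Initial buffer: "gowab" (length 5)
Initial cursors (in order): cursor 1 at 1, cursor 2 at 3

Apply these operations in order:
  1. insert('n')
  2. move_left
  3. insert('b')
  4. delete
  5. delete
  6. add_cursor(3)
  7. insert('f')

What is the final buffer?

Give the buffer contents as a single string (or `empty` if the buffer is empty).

After op 1 (insert('n')): buffer="gnownab" (len 7), cursors c1@2 c2@5, authorship .1..2..
After op 2 (move_left): buffer="gnownab" (len 7), cursors c1@1 c2@4, authorship .1..2..
After op 3 (insert('b')): buffer="gbnowbnab" (len 9), cursors c1@2 c2@6, authorship .11..22..
After op 4 (delete): buffer="gnownab" (len 7), cursors c1@1 c2@4, authorship .1..2..
After op 5 (delete): buffer="nonab" (len 5), cursors c1@0 c2@2, authorship 1.2..
After op 6 (add_cursor(3)): buffer="nonab" (len 5), cursors c1@0 c2@2 c3@3, authorship 1.2..
After op 7 (insert('f')): buffer="fnofnfab" (len 8), cursors c1@1 c2@4 c3@6, authorship 11.223..

Answer: fnofnfab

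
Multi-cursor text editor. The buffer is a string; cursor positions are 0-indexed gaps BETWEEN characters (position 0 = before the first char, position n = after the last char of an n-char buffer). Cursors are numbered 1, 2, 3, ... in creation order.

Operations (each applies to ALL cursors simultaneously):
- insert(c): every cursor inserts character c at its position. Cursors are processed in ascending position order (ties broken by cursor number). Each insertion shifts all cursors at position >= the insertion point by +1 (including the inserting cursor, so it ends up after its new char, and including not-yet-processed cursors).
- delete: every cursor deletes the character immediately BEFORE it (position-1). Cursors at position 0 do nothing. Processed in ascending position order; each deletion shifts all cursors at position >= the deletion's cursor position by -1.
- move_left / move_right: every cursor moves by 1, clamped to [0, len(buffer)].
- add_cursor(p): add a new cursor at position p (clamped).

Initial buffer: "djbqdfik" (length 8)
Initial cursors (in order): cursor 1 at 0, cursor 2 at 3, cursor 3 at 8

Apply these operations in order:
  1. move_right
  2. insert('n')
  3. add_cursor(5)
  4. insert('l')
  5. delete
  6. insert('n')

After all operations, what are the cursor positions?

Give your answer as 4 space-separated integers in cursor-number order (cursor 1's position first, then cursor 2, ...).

Answer: 3 9 15 7

Derivation:
After op 1 (move_right): buffer="djbqdfik" (len 8), cursors c1@1 c2@4 c3@8, authorship ........
After op 2 (insert('n')): buffer="dnjbqndfikn" (len 11), cursors c1@2 c2@6 c3@11, authorship .1...2....3
After op 3 (add_cursor(5)): buffer="dnjbqndfikn" (len 11), cursors c1@2 c4@5 c2@6 c3@11, authorship .1...2....3
After op 4 (insert('l')): buffer="dnljbqlnldfiknl" (len 15), cursors c1@3 c4@7 c2@9 c3@15, authorship .11...422....33
After op 5 (delete): buffer="dnjbqndfikn" (len 11), cursors c1@2 c4@5 c2@6 c3@11, authorship .1...2....3
After op 6 (insert('n')): buffer="dnnjbqnnndfiknn" (len 15), cursors c1@3 c4@7 c2@9 c3@15, authorship .11...422....33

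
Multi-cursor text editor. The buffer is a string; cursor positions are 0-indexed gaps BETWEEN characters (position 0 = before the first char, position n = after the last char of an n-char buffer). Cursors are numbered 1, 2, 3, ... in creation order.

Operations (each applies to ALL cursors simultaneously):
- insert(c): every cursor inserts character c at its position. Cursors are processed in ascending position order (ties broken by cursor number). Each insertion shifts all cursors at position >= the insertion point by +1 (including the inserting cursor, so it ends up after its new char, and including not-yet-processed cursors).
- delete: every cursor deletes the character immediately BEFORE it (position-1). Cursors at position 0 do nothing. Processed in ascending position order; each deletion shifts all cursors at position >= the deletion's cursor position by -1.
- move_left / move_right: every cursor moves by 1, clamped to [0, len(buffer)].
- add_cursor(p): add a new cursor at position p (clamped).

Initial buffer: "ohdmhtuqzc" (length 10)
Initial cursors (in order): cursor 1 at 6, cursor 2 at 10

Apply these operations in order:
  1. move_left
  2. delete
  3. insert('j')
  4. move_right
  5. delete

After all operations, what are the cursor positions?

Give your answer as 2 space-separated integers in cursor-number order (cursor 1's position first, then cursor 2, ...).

After op 1 (move_left): buffer="ohdmhtuqzc" (len 10), cursors c1@5 c2@9, authorship ..........
After op 2 (delete): buffer="ohdmtuqc" (len 8), cursors c1@4 c2@7, authorship ........
After op 3 (insert('j')): buffer="ohdmjtuqjc" (len 10), cursors c1@5 c2@9, authorship ....1...2.
After op 4 (move_right): buffer="ohdmjtuqjc" (len 10), cursors c1@6 c2@10, authorship ....1...2.
After op 5 (delete): buffer="ohdmjuqj" (len 8), cursors c1@5 c2@8, authorship ....1..2

Answer: 5 8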